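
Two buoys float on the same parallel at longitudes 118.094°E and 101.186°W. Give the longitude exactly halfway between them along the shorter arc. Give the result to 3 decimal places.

171.546°W

Signed shortest Δλ from +118.094° to -101.186° is +140.720°.
Midpoint longitude = +118.094° + (+140.720°)/2 = +118.094° + 70.360° = +188.454°.
Normalise into (−180°, 180°]: -171.546°.
(The naïve average (+118.094 + -101.186)/2 = 8.454° is on the wrong side of the globe.)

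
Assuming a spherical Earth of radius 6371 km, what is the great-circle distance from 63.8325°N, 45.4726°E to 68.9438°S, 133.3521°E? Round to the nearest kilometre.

Δλ = 133.3521 − 45.4726 = 87.8795°.
Δφ = -68.9438 − 63.8325 = -132.7763°.
a = sin²(Δφ/2) + cos φ₁ · cos φ₂ · sin²(Δλ/2) = 0.915859.
c = 2·atan2(√a, √(1−a)) = 2.55299 rad → d = 6371·c ≈ 16265.11 km.

16265 km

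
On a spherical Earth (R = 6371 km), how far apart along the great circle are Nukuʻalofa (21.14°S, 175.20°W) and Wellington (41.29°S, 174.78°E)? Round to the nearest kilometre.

Δλ = 174.78 − -175.20 = 349.98°; wrapped into (−180°, 180°]: -10.02°.
Δφ = -41.29 − -21.14 = -20.15°.
a = sin²(Δφ/2) + cos φ₁ · cos φ₂ · sin²(Δλ/2) = 0.035948.
c = 2·atan2(√a, √(1−a)) = 0.38151 rad → d = 6371·c ≈ 2430.58 km.

2431 km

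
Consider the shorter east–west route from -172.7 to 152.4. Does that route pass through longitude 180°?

Naïve |152.4 − -172.7| = 325.1° > 180°, so the shorter arc goes the other way round — across 180°.
Signed shortest Δλ = ((152.4 − -172.7 + 180) mod 360) − 180 = -34.9°.
Going west by 34.9° from -172.7° passes through 180° before reaching +152.4°.

Yes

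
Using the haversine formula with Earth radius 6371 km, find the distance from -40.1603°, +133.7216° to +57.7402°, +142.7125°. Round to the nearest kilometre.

10918 km

Δλ = 142.7125 − 133.7216 = 8.9909°.
Δφ = 57.7402 − -40.1603 = 97.9005°.
a = sin²(Δφ/2) + cos φ₁ · cos φ₂ · sin²(Δλ/2) = 0.571233.
c = 2·atan2(√a, √(1−a)) = 1.71375 rad → d = 6371·c ≈ 10918.29 km.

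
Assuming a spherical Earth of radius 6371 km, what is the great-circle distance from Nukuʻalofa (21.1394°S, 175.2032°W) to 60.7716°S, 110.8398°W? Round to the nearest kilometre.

6585 km

Δλ = -110.8398 − -175.2032 = 64.3634°.
Δφ = -60.7716 − -21.1394 = -39.6322°.
a = sin²(Δφ/2) + cos φ₁ · cos φ₂ · sin²(Δλ/2) = 0.244115.
c = 2·atan2(√a, √(1−a)) = 1.03355 rad → d = 6371·c ≈ 6584.76 km.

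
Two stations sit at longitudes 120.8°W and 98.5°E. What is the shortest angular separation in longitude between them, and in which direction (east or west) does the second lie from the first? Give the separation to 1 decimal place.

Raw difference: 98.5 − -120.8 = 219.3°.
Normalise into (−180°, 180°]: 219.3° − 360° = -140.7°.
Negative ⇒ the second point lies to the west; separation 140.7°.

140.7° west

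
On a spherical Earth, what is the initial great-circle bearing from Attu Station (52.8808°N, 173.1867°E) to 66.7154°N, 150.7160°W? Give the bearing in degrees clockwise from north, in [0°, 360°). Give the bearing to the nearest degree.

Δλ = -150.7160 − 173.1867 = -323.9027°; wrapped into (−180°, 180°]: 36.0973°.
θ = atan2( sin Δλ · cos φ₂ , cos φ₁ · sin φ₂ − sin φ₁ · cos φ₂ · cos Δλ )
  = atan2(0.23289, 0.29963) = 37.857° → normalised to [0°, 360°): 37.857°.

38°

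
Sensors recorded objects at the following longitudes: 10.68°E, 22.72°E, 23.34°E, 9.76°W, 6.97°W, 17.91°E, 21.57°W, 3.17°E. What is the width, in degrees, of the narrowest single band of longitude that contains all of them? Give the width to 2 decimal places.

44.91°

Sort the longitudes: -21.57°, -9.76°, -6.97°, +3.17°, +10.68°, +17.91°, +22.72°, +23.34°.
Eastward gaps between consecutive values (wrapping around): 11.81°, 2.79°, 10.14°, 7.51°, 7.23°, 4.81°, 0.62°, 315.09°.
Largest gap = 315.09° ⇒ minimal covering band is its complement: 360° − 315.09° = 44.91°.
Band runs from -21.57° eastward to +23.34°.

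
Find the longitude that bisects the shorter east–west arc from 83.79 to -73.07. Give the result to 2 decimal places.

Signed shortest Δλ from +83.79° to -73.07° is -156.86°.
Midpoint longitude = +83.79° + (-156.86°)/2 = +83.79° − 78.43° = +5.36°.

+5.36°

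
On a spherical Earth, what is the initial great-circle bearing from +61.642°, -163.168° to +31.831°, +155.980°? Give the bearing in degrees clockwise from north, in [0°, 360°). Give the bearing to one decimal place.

240.5°

Δλ = 155.980 − -163.168 = 319.148°; wrapped into (−180°, 180°]: -40.852°.
θ = atan2( sin Δλ · cos φ₂ , cos φ₁ · sin φ₂ − sin φ₁ · cos φ₂ · cos Δλ )
  = atan2(-0.55573, -0.31501) = -119.546° → normalised to [0°, 360°): 240.454°.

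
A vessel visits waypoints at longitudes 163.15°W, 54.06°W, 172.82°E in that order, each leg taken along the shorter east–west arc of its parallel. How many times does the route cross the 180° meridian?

1

Leg 1: -163.15° → -54.06°, shortest Δλ = 109.09° (east) — does not cross 180°.
Leg 2: -54.06° → +172.82°, shortest Δλ = -133.12° (west) — crosses 180°.
Total crossings: 1.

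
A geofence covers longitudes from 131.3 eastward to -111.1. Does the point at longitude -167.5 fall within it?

Band width going east from +131.3° to -111.1°: ((-111.1 − 131.3) mod 360) = 117.6°.
Offset of -167.5° east of the west edge: ((-167.5 − 131.3) mod 360) = 61.2°.
61.2° ≤ 117.6° ⇒ inside.

Yes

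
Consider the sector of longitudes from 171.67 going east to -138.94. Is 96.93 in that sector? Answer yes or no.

No

Band width going east from +171.67° to -138.94°: ((-138.94 − 171.67) mod 360) = 49.39°.
Offset of +96.93° east of the west edge: ((96.93 − 171.67) mod 360) = 285.26°.
285.26° > 49.39° ⇒ outside.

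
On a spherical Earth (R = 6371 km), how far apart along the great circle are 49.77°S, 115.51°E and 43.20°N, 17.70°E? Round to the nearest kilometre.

Δλ = 17.70 − 115.51 = -97.81°.
Δφ = 43.20 − -49.77 = 92.97°.
a = sin²(Δφ/2) + cos φ₁ · cos φ₂ · sin²(Δλ/2) = 0.793300.
c = 2·atan2(√a, √(1−a)) = 2.19765 rad → d = 6371·c ≈ 14001.24 km.

14001 km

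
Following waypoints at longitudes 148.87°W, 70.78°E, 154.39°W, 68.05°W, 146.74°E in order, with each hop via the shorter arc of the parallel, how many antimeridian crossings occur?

Leg 1: -148.87° → +70.78°, shortest Δλ = -140.35° (west) — crosses 180°.
Leg 2: +70.78° → -154.39°, shortest Δλ = 134.83° (east) — crosses 180°.
Leg 3: -154.39° → -68.05°, shortest Δλ = 86.34° (east) — does not cross 180°.
Leg 4: -68.05° → +146.74°, shortest Δλ = -145.21° (west) — crosses 180°.
Total crossings: 3.

3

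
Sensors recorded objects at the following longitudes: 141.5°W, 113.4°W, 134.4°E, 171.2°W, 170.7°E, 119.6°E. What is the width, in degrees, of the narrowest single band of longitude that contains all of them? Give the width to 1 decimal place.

Sort the longitudes: -171.2°, -141.5°, -113.4°, +119.6°, +134.4°, +170.7°.
Eastward gaps between consecutive values (wrapping around): 29.7°, 28.1°, 233.0°, 14.8°, 36.3°, 18.1°.
Largest gap = 233.0° ⇒ minimal covering band is its complement: 360° − 233.0° = 127.0°.
Band runs from +119.6° eastward to -113.4°, crossing the antimeridian.

127.0°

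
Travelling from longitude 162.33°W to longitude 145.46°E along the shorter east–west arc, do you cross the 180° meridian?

Yes

Naïve |145.46 − -162.33| = 307.79° > 180°, so the shorter arc goes the other way round — across 180°.
Signed shortest Δλ = ((145.46 − -162.33 + 180) mod 360) − 180 = -52.21°.
Going west by 52.21° from -162.33° passes through 180° before reaching +145.46°.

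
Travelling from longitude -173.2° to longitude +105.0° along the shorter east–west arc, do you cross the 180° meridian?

Yes

Naïve |105.0 − -173.2| = 278.2° > 180°, so the shorter arc goes the other way round — across 180°.
Signed shortest Δλ = ((105.0 − -173.2 + 180) mod 360) − 180 = -81.8°.
Going west by 81.8° from -173.2° passes through 180° before reaching +105.0°.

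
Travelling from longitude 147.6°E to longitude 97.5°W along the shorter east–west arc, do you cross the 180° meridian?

Yes

Naïve |-97.5 − 147.6| = 245.1° > 180°, so the shorter arc goes the other way round — across 180°.
Signed shortest Δλ = ((-97.5 − 147.6 + 180) mod 360) − 180 = 114.9°.
Going east by 114.9° from +147.6° passes through 180° before reaching -97.5°.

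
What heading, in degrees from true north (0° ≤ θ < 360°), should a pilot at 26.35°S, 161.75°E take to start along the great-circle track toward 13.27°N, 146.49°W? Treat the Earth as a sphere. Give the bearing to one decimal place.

58.2°

Δλ = -146.49 − 161.75 = -308.24°; wrapped into (−180°, 180°]: 51.76°.
θ = atan2( sin Δλ · cos φ₂ , cos φ₁ · sin φ₂ − sin φ₁ · cos φ₂ · cos Δλ )
  = atan2(0.76445, 0.47308) = 58.249° → normalised to [0°, 360°): 58.249°.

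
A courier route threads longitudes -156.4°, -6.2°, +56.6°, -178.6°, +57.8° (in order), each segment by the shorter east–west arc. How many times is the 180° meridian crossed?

Leg 1: -156.4° → -6.2°, shortest Δλ = 150.2° (east) — does not cross 180°.
Leg 2: -6.2° → +56.6°, shortest Δλ = 62.8° (east) — does not cross 180°.
Leg 3: +56.6° → -178.6°, shortest Δλ = 124.8° (east) — crosses 180°.
Leg 4: -178.6° → +57.8°, shortest Δλ = -123.6° (west) — crosses 180°.
Total crossings: 2.

2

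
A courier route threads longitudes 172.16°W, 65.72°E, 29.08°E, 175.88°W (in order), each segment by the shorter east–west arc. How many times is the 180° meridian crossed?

Leg 1: -172.16° → +65.72°, shortest Δλ = -122.12° (west) — crosses 180°.
Leg 2: +65.72° → +29.08°, shortest Δλ = -36.64° (west) — does not cross 180°.
Leg 3: +29.08° → -175.88°, shortest Δλ = 155.04° (east) — crosses 180°.
Total crossings: 2.

2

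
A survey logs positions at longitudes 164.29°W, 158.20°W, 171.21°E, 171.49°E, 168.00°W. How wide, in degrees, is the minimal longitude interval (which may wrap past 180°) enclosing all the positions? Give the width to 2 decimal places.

30.59°

Sort the longitudes: -168.00°, -164.29°, -158.20°, +171.21°, +171.49°.
Eastward gaps between consecutive values (wrapping around): 3.71°, 6.09°, 329.41°, 0.28°, 20.51°.
Largest gap = 329.41° ⇒ minimal covering band is its complement: 360° − 329.41° = 30.59°.
Band runs from +171.21° eastward to -158.20°, crossing the antimeridian.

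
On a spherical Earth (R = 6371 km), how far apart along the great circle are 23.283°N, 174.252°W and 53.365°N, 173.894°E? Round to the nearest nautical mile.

Δλ = 173.894 − -174.252 = 348.146°; wrapped into (−180°, 180°]: -11.854°.
Δφ = 53.365 − 23.283 = 30.082°.
a = sin²(Δφ/2) + cos φ₁ · cos φ₂ · sin²(Δλ/2) = 0.073190.
c = 2·atan2(√a, √(1−a)) = 0.54790 rad → d = 6371·c ≈ 3490.68 km ≈ 1884.81 nmi.

1885 nmi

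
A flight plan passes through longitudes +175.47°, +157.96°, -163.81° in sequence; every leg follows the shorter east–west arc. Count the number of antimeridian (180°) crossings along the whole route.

Leg 1: +175.47° → +157.96°, shortest Δλ = -17.51° (west) — does not cross 180°.
Leg 2: +157.96° → -163.81°, shortest Δλ = 38.23° (east) — crosses 180°.
Total crossings: 1.

1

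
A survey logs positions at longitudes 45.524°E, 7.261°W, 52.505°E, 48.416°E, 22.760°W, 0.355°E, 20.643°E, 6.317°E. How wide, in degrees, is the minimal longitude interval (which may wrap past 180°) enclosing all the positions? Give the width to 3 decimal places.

Sort the longitudes: -22.760°, -7.261°, +0.355°, +6.317°, +20.643°, +45.524°, +48.416°, +52.505°.
Eastward gaps between consecutive values (wrapping around): 15.499°, 7.616°, 5.962°, 14.326°, 24.881°, 2.892°, 4.089°, 284.735°.
Largest gap = 284.735° ⇒ minimal covering band is its complement: 360° − 284.735° = 75.265°.
Band runs from -22.760° eastward to +52.505°.

75.265°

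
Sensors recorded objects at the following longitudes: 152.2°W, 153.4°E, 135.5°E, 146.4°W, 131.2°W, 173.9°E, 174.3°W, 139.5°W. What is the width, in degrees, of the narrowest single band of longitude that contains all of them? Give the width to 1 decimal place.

93.3°

Sort the longitudes: -174.3°, -152.2°, -146.4°, -139.5°, -131.2°, +135.5°, +153.4°, +173.9°.
Eastward gaps between consecutive values (wrapping around): 22.1°, 5.8°, 6.9°, 8.3°, 266.7°, 17.9°, 20.5°, 11.8°.
Largest gap = 266.7° ⇒ minimal covering band is its complement: 360° − 266.7° = 93.3°.
Band runs from +135.5° eastward to -131.2°, crossing the antimeridian.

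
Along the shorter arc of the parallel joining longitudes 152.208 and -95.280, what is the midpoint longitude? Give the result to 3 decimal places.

Signed shortest Δλ from +152.208° to -95.280° is +112.512°.
Midpoint longitude = +152.208° + (+112.512°)/2 = +152.208° + 56.256° = +208.464°.
Normalise into (−180°, 180°]: -151.536°.
(The naïve average (+152.208 + -95.280)/2 = 28.464° is on the wrong side of the globe.)

-151.536°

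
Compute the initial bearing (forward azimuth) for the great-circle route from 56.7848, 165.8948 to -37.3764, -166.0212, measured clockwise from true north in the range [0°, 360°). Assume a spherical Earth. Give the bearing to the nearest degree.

158°

Δλ = -166.0212 − 165.8948 = -331.9160°; wrapped into (−180°, 180°]: 28.0840°.
θ = atan2( sin Δλ · cos φ₂ , cos φ₁ · sin φ₂ − sin φ₁ · cos φ₂ · cos Δλ )
  = atan2(0.37410, -0.91909) = 157.852° → normalised to [0°, 360°): 157.852°.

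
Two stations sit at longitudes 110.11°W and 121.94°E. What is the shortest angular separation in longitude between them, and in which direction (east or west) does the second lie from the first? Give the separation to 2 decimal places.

127.95° west

Raw difference: 121.94 − -110.11 = 232.05°.
Normalise into (−180°, 180°]: 232.05° − 360° = -127.95°.
Negative ⇒ the second point lies to the west; separation 127.95°.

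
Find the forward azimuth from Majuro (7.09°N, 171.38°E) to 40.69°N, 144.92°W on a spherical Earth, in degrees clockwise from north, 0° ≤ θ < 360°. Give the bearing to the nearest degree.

Δλ = -144.92 − 171.38 = -316.30°; wrapped into (−180°, 180°]: 43.70°.
θ = atan2( sin Δλ · cos φ₂ , cos φ₁ · sin φ₂ − sin φ₁ · cos φ₂ · cos Δλ )
  = atan2(0.52386, 0.57932) = 42.122° → normalised to [0°, 360°): 42.122°.

42°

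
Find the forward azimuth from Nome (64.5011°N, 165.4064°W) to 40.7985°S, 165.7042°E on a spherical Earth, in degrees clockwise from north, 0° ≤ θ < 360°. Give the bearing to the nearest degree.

203°

Δλ = 165.7042 − -165.4064 = 331.1106°; wrapped into (−180°, 180°]: -28.8894°.
θ = atan2( sin Δλ · cos φ₂ , cos φ₁ · sin φ₂ − sin φ₁ · cos φ₂ · cos Δλ )
  = atan2(-0.36573, -0.87953) = -157.421° → normalised to [0°, 360°): 202.579°.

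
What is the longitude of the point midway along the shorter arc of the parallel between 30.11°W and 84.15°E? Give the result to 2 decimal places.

Signed shortest Δλ from -30.11° to +84.15° is +114.26°.
Midpoint longitude = -30.11° + (+114.26°)/2 = -30.11° + 57.13° = +27.02°.

27.02°E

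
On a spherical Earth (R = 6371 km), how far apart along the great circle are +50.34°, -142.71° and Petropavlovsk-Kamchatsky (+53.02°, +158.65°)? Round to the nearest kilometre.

3940 km

Δλ = 158.65 − -142.71 = 301.36°; wrapped into (−180°, 180°]: -58.64°.
Δφ = 53.02 − 50.34 = 2.68°.
a = sin²(Δφ/2) + cos φ₁ · cos φ₂ · sin²(Δλ/2) = 0.092608.
c = 2·atan2(√a, √(1−a)) = 0.61844 rad → d = 6371·c ≈ 3940.08 km.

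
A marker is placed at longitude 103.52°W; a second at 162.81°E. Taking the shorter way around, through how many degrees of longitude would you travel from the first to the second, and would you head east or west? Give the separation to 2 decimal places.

Raw difference: 162.81 − -103.52 = 266.33°.
Normalise into (−180°, 180°]: 266.33° − 360° = -93.67°.
Negative ⇒ the second point lies to the west; separation 93.67°.

93.67° west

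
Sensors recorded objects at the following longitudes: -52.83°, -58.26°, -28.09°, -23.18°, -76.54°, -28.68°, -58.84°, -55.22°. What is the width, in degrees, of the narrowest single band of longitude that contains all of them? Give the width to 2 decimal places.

53.36°

Sort the longitudes: -76.54°, -58.84°, -58.26°, -55.22°, -52.83°, -28.68°, -28.09°, -23.18°.
Eastward gaps between consecutive values (wrapping around): 17.70°, 0.58°, 3.04°, 2.39°, 24.15°, 0.59°, 4.91°, 306.64°.
Largest gap = 306.64° ⇒ minimal covering band is its complement: 360° − 306.64° = 53.36°.
Band runs from -76.54° eastward to -23.18°.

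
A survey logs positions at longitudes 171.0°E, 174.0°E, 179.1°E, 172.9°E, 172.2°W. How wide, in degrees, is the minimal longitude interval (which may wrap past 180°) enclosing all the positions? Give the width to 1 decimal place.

16.8°

Sort the longitudes: -172.2°, +171.0°, +172.9°, +174.0°, +179.1°.
Eastward gaps between consecutive values (wrapping around): 343.2°, 1.9°, 1.1°, 5.1°, 8.7°.
Largest gap = 343.2° ⇒ minimal covering band is its complement: 360° − 343.2° = 16.8°.
Band runs from +171.0° eastward to -172.2°, crossing the antimeridian.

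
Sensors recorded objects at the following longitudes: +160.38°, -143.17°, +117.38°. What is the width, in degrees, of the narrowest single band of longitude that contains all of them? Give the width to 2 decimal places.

99.45°

Sort the longitudes: -143.17°, +117.38°, +160.38°.
Eastward gaps between consecutive values (wrapping around): 260.55°, 43.00°, 56.45°.
Largest gap = 260.55° ⇒ minimal covering band is its complement: 360° − 260.55° = 99.45°.
Band runs from +117.38° eastward to -143.17°, crossing the antimeridian.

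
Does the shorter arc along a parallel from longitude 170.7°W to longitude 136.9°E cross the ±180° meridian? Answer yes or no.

Yes

Naïve |136.9 − -170.7| = 307.6° > 180°, so the shorter arc goes the other way round — across 180°.
Signed shortest Δλ = ((136.9 − -170.7 + 180) mod 360) − 180 = -52.4°.
Going west by 52.4° from -170.7° passes through 180° before reaching +136.9°.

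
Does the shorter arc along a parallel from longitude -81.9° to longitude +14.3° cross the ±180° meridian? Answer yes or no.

No

Signed shortest Δλ = ((14.3 − -81.9 + 180) mod 360) − 180 = 96.2°.
Going east by 96.2° from -81.9° reaches +14.3° without touching 180°.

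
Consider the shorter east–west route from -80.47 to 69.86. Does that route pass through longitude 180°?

No

Signed shortest Δλ = ((69.86 − -80.47 + 180) mod 360) − 180 = 150.33°.
Going east by 150.33° from -80.47° reaches +69.86° without touching 180°.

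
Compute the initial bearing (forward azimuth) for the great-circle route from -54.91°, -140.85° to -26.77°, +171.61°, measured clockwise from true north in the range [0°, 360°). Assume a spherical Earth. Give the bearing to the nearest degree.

Δλ = 171.61 − -140.85 = 312.46°; wrapped into (−180°, 180°]: -47.54°.
θ = atan2( sin Δλ · cos φ₂ , cos φ₁ · sin φ₂ − sin φ₁ · cos φ₂ · cos Δλ )
  = atan2(-0.65868, 0.23425) = -70.422° → normalised to [0°, 360°): 289.578°.

290°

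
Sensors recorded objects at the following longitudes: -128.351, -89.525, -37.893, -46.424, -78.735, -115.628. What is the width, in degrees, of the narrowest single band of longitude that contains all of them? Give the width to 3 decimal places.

90.458°

Sort the longitudes: -128.351°, -115.628°, -89.525°, -78.735°, -46.424°, -37.893°.
Eastward gaps between consecutive values (wrapping around): 12.723°, 26.103°, 10.790°, 32.311°, 8.531°, 269.542°.
Largest gap = 269.542° ⇒ minimal covering band is its complement: 360° − 269.542° = 90.458°.
Band runs from -128.351° eastward to -37.893°.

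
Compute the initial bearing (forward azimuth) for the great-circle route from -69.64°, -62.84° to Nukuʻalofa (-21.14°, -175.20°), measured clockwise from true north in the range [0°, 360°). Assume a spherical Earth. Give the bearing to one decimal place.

Δλ = -175.20 − -62.84 = -112.36°.
θ = atan2( sin Δλ · cos φ₂ , cos φ₁ · sin φ₂ − sin φ₁ · cos φ₂ · cos Δλ )
  = atan2(-0.86257, -0.45813) = -117.974° → normalised to [0°, 360°): 242.026°.

242.0°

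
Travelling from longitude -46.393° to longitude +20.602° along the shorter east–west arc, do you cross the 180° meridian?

No

Signed shortest Δλ = ((20.602 − -46.393 + 180) mod 360) − 180 = 66.995°.
Going east by 66.995° from -46.393° reaches +20.602° without touching 180°.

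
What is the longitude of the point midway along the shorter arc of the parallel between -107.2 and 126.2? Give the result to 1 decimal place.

Signed shortest Δλ from -107.2° to +126.2° is -126.6°.
Midpoint longitude = -107.2° + (-126.6°)/2 = -107.2° − 63.3° = -170.5°.
(The naïve average (-107.2 + +126.2)/2 = 9.5° is on the wrong side of the globe.)

-170.5°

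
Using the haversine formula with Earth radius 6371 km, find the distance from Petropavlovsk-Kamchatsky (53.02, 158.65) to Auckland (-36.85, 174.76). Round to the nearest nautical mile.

5461 nmi

Δλ = 174.76 − 158.65 = 16.11°.
Δφ = -36.85 − 53.02 = -89.87°.
a = sin²(Δφ/2) + cos φ₁ · cos φ₂ · sin²(Δλ/2) = 0.508317.
c = 2·atan2(√a, √(1−a)) = 1.58743 rad → d = 6371·c ≈ 10113.52 km ≈ 5460.86 nmi.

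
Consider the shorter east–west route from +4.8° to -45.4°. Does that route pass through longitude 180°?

No

Signed shortest Δλ = ((-45.4 − 4.8 + 180) mod 360) − 180 = -50.2°.
Going west by 50.2° from +4.8° reaches -45.4° without touching 180°.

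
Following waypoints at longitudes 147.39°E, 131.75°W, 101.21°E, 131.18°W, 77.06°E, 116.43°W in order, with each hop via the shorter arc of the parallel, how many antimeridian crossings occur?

5

Leg 1: +147.39° → -131.75°, shortest Δλ = 80.86° (east) — crosses 180°.
Leg 2: -131.75° → +101.21°, shortest Δλ = -127.04° (west) — crosses 180°.
Leg 3: +101.21° → -131.18°, shortest Δλ = 127.61° (east) — crosses 180°.
Leg 4: -131.18° → +77.06°, shortest Δλ = -151.76° (west) — crosses 180°.
Leg 5: +77.06° → -116.43°, shortest Δλ = 166.51° (east) — crosses 180°.
Total crossings: 5.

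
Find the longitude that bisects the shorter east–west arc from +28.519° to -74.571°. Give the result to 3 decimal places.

-23.026°

Signed shortest Δλ from +28.519° to -74.571° is -103.090°.
Midpoint longitude = +28.519° + (-103.090°)/2 = +28.519° − 51.545° = -23.026°.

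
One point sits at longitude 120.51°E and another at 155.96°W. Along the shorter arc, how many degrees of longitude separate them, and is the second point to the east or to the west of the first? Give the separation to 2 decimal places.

Raw difference: -155.96 − 120.51 = -276.47°.
Normalise into (−180°, 180°]: -276.47° + 360° = 83.53°.
Positive ⇒ the second point lies to the east; separation 83.53°.

83.53° east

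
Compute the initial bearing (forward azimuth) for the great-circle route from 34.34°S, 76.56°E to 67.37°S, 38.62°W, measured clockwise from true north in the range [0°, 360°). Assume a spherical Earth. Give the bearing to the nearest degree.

Δλ = -38.62 − 76.56 = -115.18°.
θ = atan2( sin Δλ · cos φ₂ , cos φ₁ · sin φ₂ − sin φ₁ · cos φ₂ · cos Δλ )
  = atan2(-0.34822, -0.85448) = -157.828° → normalised to [0°, 360°): 202.172°.

202°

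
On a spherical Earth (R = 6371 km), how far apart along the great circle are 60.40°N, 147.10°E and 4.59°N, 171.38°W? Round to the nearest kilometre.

7118 km

Δλ = -171.38 − 147.10 = -318.48°; wrapped into (−180°, 180°]: 41.52°.
Δφ = 4.59 − 60.40 = -55.81°.
a = sin²(Δφ/2) + cos φ₁ · cos φ₂ · sin²(Δλ/2) = 0.280889.
c = 2·atan2(√a, √(1−a)) = 1.11718 rad → d = 6371·c ≈ 7117.54 km.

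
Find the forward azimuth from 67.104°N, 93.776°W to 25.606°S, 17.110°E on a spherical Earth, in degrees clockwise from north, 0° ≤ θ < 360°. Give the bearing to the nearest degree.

81°

Δλ = 17.110 − -93.776 = 110.886°.
θ = atan2( sin Δλ · cos φ₂ , cos φ₁ · sin φ₂ − sin φ₁ · cos φ₂ · cos Δλ )
  = atan2(0.84253, 0.12802) = 81.360° → normalised to [0°, 360°): 81.360°.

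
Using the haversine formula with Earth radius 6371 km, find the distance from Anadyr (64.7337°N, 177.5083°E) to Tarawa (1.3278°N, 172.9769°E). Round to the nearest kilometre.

7060 km

Δλ = 172.9769 − 177.5083 = -4.5314°.
Δφ = 1.3278 − 64.7337 = -63.4059°.
a = sin²(Δφ/2) + cos φ₁ · cos φ₂ · sin²(Δλ/2) = 0.276833.
c = 2·atan2(√a, √(1−a)) = 1.10813 rad → d = 6371·c ≈ 7059.91 km.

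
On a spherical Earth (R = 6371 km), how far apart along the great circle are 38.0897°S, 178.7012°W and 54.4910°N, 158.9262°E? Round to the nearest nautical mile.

5677 nmi

Δλ = 158.9262 − -178.7012 = 337.6274°; wrapped into (−180°, 180°]: -22.3726°.
Δφ = 54.4910 − -38.0897 = 92.5807°.
a = sin²(Δφ/2) + cos φ₁ · cos φ₂ · sin²(Δλ/2) = 0.539718.
c = 2·atan2(√a, √(1−a)) = 1.65032 rad → d = 6371·c ≈ 10514.17 km ≈ 5677.20 nmi.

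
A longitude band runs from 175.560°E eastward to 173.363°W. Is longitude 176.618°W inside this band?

Band width going east from +175.560° to -173.363°: ((-173.363 − 175.560) mod 360) = 11.077°.
Offset of -176.618° east of the west edge: ((-176.618 − 175.560) mod 360) = 7.822°.
7.822° ≤ 11.077° ⇒ inside.

Yes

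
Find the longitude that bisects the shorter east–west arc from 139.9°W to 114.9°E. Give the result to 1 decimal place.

Signed shortest Δλ from -139.9° to +114.9° is -105.2°.
Midpoint longitude = -139.9° + (-105.2°)/2 = -139.9° − 52.6° = -192.5°.
Normalise into (−180°, 180°]: +167.5°.
(The naïve average (-139.9 + +114.9)/2 = -12.5° is on the wrong side of the globe.)

167.5°E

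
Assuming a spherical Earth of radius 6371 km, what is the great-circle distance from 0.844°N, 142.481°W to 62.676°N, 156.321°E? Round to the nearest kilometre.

8501 km

Δλ = 156.321 − -142.481 = 298.802°; wrapped into (−180°, 180°]: -61.198°.
Δφ = 62.676 − 0.844 = 61.832°.
a = sin²(Δφ/2) + cos φ₁ · cos φ₂ · sin²(Δλ/2) = 0.382894.
c = 2·atan2(√a, √(1−a)) = 1.33439 rad → d = 6371·c ≈ 8501.39 km.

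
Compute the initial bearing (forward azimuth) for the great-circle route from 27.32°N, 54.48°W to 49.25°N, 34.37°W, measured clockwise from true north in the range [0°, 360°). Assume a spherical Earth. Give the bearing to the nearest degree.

Δλ = -34.37 − -54.48 = 20.11°.
θ = atan2( sin Δλ · cos φ₂ , cos φ₁ · sin φ₂ − sin φ₁ · cos φ₂ · cos Δλ )
  = atan2(0.22443, 0.39174) = 29.809° → normalised to [0°, 360°): 29.809°.

30°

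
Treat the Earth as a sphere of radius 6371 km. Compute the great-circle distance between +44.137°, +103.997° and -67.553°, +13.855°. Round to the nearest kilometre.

14468 km

Δλ = 13.855 − 103.997 = -90.142°.
Δφ = -67.553 − 44.137 = -111.690°.
a = sin²(Δφ/2) + cos φ₁ · cos φ₂ · sin²(Δλ/2) = 0.822147.
c = 2·atan2(√a, √(1−a)) = 2.27090 rad → d = 6371·c ≈ 14467.87 km.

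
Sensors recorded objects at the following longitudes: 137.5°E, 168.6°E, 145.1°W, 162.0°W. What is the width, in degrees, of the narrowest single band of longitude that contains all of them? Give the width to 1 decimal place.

77.4°

Sort the longitudes: -162.0°, -145.1°, +137.5°, +168.6°.
Eastward gaps between consecutive values (wrapping around): 16.9°, 282.6°, 31.1°, 29.4°.
Largest gap = 282.6° ⇒ minimal covering band is its complement: 360° − 282.6° = 77.4°.
Band runs from +137.5° eastward to -145.1°, crossing the antimeridian.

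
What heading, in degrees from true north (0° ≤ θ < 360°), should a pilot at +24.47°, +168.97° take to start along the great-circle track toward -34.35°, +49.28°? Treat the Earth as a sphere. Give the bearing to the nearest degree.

Δλ = 49.28 − 168.97 = -119.69°.
θ = atan2( sin Δλ · cos φ₂ , cos φ₁ · sin φ₂ − sin φ₁ · cos φ₂ · cos Δλ )
  = atan2(-0.71722, -0.34418) = -115.635° → normalised to [0°, 360°): 244.365°.

244°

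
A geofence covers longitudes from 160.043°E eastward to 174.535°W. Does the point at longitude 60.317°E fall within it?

No

Band width going east from +160.043° to -174.535°: ((-174.535 − 160.043) mod 360) = 25.422°.
Offset of +60.317° east of the west edge: ((60.317 − 160.043) mod 360) = 260.274°.
260.274° > 25.422° ⇒ outside.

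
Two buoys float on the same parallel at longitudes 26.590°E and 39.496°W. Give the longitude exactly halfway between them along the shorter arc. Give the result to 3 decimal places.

Signed shortest Δλ from +26.590° to -39.496° is -66.086°.
Midpoint longitude = +26.590° + (-66.086°)/2 = +26.590° − 33.043° = -6.453°.

6.453°W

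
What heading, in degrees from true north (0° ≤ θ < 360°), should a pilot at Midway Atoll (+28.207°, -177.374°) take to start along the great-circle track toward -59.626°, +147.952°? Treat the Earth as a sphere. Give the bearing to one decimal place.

196.7°

Δλ = 147.952 − -177.374 = 325.326°; wrapped into (−180°, 180°]: -34.674°.
θ = atan2( sin Δλ · cos φ₂ , cos φ₁ · sin φ₂ − sin φ₁ · cos φ₂ · cos Δλ )
  = atan2(-0.28766, -0.95684) = -163.267° → normalised to [0°, 360°): 196.733°.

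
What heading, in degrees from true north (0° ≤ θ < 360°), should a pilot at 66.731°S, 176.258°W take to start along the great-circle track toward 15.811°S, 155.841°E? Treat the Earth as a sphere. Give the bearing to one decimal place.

326.2°

Δλ = 155.841 − -176.258 = 332.099°; wrapped into (−180°, 180°]: -27.901°.
θ = atan2( sin Δλ · cos φ₂ , cos φ₁ · sin φ₂ − sin φ₁ · cos φ₂ · cos Δλ )
  = atan2(-0.45024, 0.67352) = -33.762° → normalised to [0°, 360°): 326.238°.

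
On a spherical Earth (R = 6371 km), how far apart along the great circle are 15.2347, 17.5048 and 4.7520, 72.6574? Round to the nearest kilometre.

Δλ = 72.6574 − 17.5048 = 55.1526°.
Δφ = 4.7520 − 15.2347 = -10.4827°.
a = sin²(Δφ/2) + cos φ₁ · cos φ₂ · sin²(Δλ/2) = 0.214407.
c = 2·atan2(√a, √(1−a)) = 0.96285 rad → d = 6371·c ≈ 6134.29 km.

6134 km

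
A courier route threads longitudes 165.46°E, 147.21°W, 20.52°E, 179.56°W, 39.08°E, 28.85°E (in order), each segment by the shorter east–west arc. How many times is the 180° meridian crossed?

Leg 1: +165.46° → -147.21°, shortest Δλ = 47.33° (east) — crosses 180°.
Leg 2: -147.21° → +20.52°, shortest Δλ = 167.73° (east) — does not cross 180°.
Leg 3: +20.52° → -179.56°, shortest Δλ = 159.92° (east) — crosses 180°.
Leg 4: -179.56° → +39.08°, shortest Δλ = -141.36° (west) — crosses 180°.
Leg 5: +39.08° → +28.85°, shortest Δλ = -10.23° (west) — does not cross 180°.
Total crossings: 3.

3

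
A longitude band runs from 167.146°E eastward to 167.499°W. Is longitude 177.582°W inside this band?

Yes

Band width going east from +167.146° to -167.499°: ((-167.499 − 167.146) mod 360) = 25.355°.
Offset of -177.582° east of the west edge: ((-177.582 − 167.146) mod 360) = 15.272°.
15.272° ≤ 25.355° ⇒ inside.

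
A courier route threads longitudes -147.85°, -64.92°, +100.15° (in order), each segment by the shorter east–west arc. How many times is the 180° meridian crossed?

0

Leg 1: -147.85° → -64.92°, shortest Δλ = 82.93° (east) — does not cross 180°.
Leg 2: -64.92° → +100.15°, shortest Δλ = 165.07° (east) — does not cross 180°.
Total crossings: 0.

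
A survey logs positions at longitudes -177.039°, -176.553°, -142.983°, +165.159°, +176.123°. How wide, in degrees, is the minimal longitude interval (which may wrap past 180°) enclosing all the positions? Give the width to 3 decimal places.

51.858°

Sort the longitudes: -177.039°, -176.553°, -142.983°, +165.159°, +176.123°.
Eastward gaps between consecutive values (wrapping around): 0.486°, 33.570°, 308.142°, 10.964°, 6.838°.
Largest gap = 308.142° ⇒ minimal covering band is its complement: 360° − 308.142° = 51.858°.
Band runs from +165.159° eastward to -142.983°, crossing the antimeridian.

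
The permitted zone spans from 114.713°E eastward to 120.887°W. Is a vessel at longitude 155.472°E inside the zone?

Band width going east from +114.713° to -120.887°: ((-120.887 − 114.713) mod 360) = 124.400°.
Offset of +155.472° east of the west edge: ((155.472 − 114.713) mod 360) = 40.759°.
40.759° ≤ 124.400° ⇒ inside.

Yes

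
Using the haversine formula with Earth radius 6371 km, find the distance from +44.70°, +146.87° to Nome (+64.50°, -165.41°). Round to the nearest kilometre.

Δλ = -165.41 − 146.87 = -312.28°; wrapped into (−180°, 180°]: 47.72°.
Δφ = 64.50 − 44.70 = 19.80°.
a = sin²(Δφ/2) + cos φ₁ · cos φ₂ · sin²(Δλ/2) = 0.079629.
c = 2·atan2(√a, √(1−a)) = 0.57215 rad → d = 6371·c ≈ 3645.14 km.

3645 km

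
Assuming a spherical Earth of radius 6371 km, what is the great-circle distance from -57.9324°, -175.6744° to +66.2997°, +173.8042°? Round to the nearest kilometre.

13842 km

Δλ = 173.8042 − -175.6744 = 349.4786°; wrapped into (−180°, 180°]: -10.5214°.
Δφ = 66.2997 − -57.9324 = 124.2321°.
a = sin²(Δφ/2) + cos φ₁ · cos φ₂ · sin²(Δλ/2) = 0.783067.
c = 2·atan2(√a, √(1−a)) = 2.17261 rad → d = 6371·c ≈ 13841.67 km.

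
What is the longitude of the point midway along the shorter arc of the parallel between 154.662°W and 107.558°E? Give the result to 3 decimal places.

Signed shortest Δλ from -154.662° to +107.558° is -97.780°.
Midpoint longitude = -154.662° + (-97.780°)/2 = -154.662° − 48.890° = -203.552°.
Normalise into (−180°, 180°]: +156.448°.
(The naïve average (-154.662 + +107.558)/2 = -23.552° is on the wrong side of the globe.)

156.448°E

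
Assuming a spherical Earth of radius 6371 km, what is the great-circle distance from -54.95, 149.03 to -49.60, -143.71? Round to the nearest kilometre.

4435 km

Δλ = -143.71 − 149.03 = -292.74°; wrapped into (−180°, 180°]: 67.26°.
Δφ = -49.60 − -54.95 = 5.35°.
a = sin²(Δφ/2) + cos φ₁ · cos φ₂ · sin²(Δλ/2) = 0.116344.
c = 2·atan2(√a, √(1−a)) = 0.69616 rad → d = 6371·c ≈ 4435.22 km.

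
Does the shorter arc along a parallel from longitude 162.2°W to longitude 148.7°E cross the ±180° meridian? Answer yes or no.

Yes

Naïve |148.7 − -162.2| = 310.9° > 180°, so the shorter arc goes the other way round — across 180°.
Signed shortest Δλ = ((148.7 − -162.2 + 180) mod 360) − 180 = -49.1°.
Going west by 49.1° from -162.2° passes through 180° before reaching +148.7°.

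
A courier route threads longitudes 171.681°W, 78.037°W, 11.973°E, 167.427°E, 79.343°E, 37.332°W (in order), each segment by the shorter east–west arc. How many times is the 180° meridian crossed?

Leg 1: -171.681° → -78.037°, shortest Δλ = 93.644° (east) — does not cross 180°.
Leg 2: -78.037° → +11.973°, shortest Δλ = 90.01° (east) — does not cross 180°.
Leg 3: +11.973° → +167.427°, shortest Δλ = 155.454° (east) — does not cross 180°.
Leg 4: +167.427° → +79.343°, shortest Δλ = -88.084° (west) — does not cross 180°.
Leg 5: +79.343° → -37.332°, shortest Δλ = -116.675° (west) — does not cross 180°.
Total crossings: 0.

0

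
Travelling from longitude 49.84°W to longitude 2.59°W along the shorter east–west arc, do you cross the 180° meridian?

Signed shortest Δλ = ((-2.59 − -49.84 + 180) mod 360) − 180 = 47.25°.
Going east by 47.25° from -49.84° reaches -2.59° without touching 180°.

No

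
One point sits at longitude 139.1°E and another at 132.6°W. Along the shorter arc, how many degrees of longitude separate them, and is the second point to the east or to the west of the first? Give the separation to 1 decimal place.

88.3° east

Raw difference: -132.6 − 139.1 = -271.7°.
Normalise into (−180°, 180°]: -271.7° + 360° = 88.3°.
Positive ⇒ the second point lies to the east; separation 88.3°.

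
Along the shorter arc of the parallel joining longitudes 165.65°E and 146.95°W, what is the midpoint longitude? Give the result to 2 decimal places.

170.65°W

Signed shortest Δλ from +165.65° to -146.95° is +47.40°.
Midpoint longitude = +165.65° + (+47.40°)/2 = +165.65° + 23.70° = +189.35°.
Normalise into (−180°, 180°]: -170.65°.
(The naïve average (+165.65 + -146.95)/2 = 9.35° is on the wrong side of the globe.)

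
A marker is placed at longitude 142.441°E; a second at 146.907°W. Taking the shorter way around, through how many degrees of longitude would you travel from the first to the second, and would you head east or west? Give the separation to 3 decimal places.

70.652° east

Raw difference: -146.907 − 142.441 = -289.348°.
Normalise into (−180°, 180°]: -289.348° + 360° = 70.652°.
Positive ⇒ the second point lies to the east; separation 70.652°.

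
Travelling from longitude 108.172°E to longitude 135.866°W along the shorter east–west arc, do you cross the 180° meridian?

Yes

Naïve |-135.866 − 108.172| = 244.038° > 180°, so the shorter arc goes the other way round — across 180°.
Signed shortest Δλ = ((-135.866 − 108.172 + 180) mod 360) − 180 = 115.962°.
Going east by 115.962° from +108.172° passes through 180° before reaching -135.866°.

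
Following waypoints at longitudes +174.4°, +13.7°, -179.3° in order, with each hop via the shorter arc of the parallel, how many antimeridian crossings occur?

Leg 1: +174.4° → +13.7°, shortest Δλ = -160.7° (west) — does not cross 180°.
Leg 2: +13.7° → -179.3°, shortest Δλ = 167.0° (east) — crosses 180°.
Total crossings: 1.

1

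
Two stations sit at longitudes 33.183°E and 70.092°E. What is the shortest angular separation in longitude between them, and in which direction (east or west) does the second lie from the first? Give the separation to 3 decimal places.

36.909° east

Raw difference: 70.092 − 33.183 = 36.909°.
Normalise into (−180°, 180°]: 36.909° stays 36.909°.
Positive ⇒ the second point lies to the east; separation 36.909°.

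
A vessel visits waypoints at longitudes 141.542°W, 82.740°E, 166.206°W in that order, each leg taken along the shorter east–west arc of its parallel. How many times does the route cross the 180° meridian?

Leg 1: -141.542° → +82.740°, shortest Δλ = -135.718° (west) — crosses 180°.
Leg 2: +82.740° → -166.206°, shortest Δλ = 111.054° (east) — crosses 180°.
Total crossings: 2.

2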